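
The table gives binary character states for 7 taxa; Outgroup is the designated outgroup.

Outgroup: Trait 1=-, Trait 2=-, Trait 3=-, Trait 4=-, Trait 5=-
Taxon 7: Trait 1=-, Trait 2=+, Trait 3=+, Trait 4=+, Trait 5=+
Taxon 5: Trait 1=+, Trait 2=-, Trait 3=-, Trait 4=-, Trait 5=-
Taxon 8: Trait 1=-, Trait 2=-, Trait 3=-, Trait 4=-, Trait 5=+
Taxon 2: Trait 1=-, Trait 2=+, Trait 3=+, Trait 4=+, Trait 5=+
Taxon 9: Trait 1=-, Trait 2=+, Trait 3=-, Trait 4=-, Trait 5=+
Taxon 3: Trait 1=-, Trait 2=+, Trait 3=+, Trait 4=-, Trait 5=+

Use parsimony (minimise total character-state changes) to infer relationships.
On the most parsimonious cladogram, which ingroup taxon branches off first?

The outgroup has state '-' for every character, so '+' is the derived state throughout.
Trait 1: derived state '+' in Taxon 5 only — an autapomorphy, so it tells us nothing about relationships among taxa.
Trait 2 (derived state '+') is shared by Taxon 2, Taxon 3, Taxon 7, and Taxon 9 — a synapomorphy uniting that clade.
Only Taxon 2, Taxon 3, and Taxon 7 show the derived state '+' for Trait 3, supporting them as a clade.
Trait 4: derived state '+' in Taxon 2 and Taxon 7 only — synapomorphy for {Taxon 2, Taxon 7}.
Trait 5: derived state '+' in Taxon 2, Taxon 3, Taxon 7, Taxon 8, and Taxon 9 only — synapomorphy for {Taxon 2, Taxon 3, Taxon 7, Taxon 8, Taxon 9}.
Most parsimonious ingroup topology: (((((Taxon 7,Taxon 2),Taxon 3),Taxon 9),Taxon 8),Taxon 5).
Taxon 5 is sister to the clade containing all other ingroup taxa, so it is the earliest-diverging (most basal) ingroup lineage.

Taxon 5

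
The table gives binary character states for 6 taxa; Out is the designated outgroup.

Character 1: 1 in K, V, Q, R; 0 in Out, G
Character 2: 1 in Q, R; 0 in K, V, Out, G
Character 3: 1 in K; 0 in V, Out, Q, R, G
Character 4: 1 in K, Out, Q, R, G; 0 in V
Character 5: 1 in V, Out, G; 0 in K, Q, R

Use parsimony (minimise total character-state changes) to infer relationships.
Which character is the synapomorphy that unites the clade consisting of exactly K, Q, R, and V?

Character polarity is set by the outgroup: the derived state is whichever differs from the outgroup's state, so for Character 4, Character 5 the derived state is '0', and for the remaining characters it is '1'.
Character 1 (derived state '1') is shared by K, Q, R, and V — a synapomorphy uniting that clade.
Character 2: derived state '1' in Q and R only — synapomorphy for {Q, R}.
Character 3 (derived state '1') is unique to K (autapomorphy; uninformative for grouping).
Character 4 (derived state '0') is unique to V (autapomorphy; uninformative for grouping).
Only K, Q, and R show the derived state '0' for Character 5, supporting them as a clade.
Most parsimonious ingroup topology: ((V,((Q,R),K)),G).
The clade {K, Q, R, V} is supported by Character 1: its derived state '1' occurs in exactly those taxa and in no other taxon (including the outgroup).

Character 1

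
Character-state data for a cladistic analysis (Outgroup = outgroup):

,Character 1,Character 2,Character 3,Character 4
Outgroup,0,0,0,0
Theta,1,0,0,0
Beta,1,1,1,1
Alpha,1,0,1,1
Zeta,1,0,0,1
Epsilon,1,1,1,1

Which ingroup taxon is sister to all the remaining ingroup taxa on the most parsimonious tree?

The outgroup has state '0' for every character, so '1' is the derived state throughout.
All ingroup taxa share the derived state '1' for Character 1; it defines the ingroup but does not resolve relationships within it.
Only Beta and Epsilon show the derived state '1' for Character 2, supporting them as a clade.
Character 3: derived state '1' in Alpha, Beta, and Epsilon only — synapomorphy for {Alpha, Beta, Epsilon}.
Character 4 (derived state '1') is shared by Alpha, Beta, Epsilon, and Zeta — a synapomorphy uniting that clade.
Most parsimonious ingroup topology: (Theta,(((Beta,Epsilon),Alpha),Zeta)).
Theta is sister to the clade containing all other ingroup taxa, so it is the earliest-diverging (most basal) ingroup lineage.

Theta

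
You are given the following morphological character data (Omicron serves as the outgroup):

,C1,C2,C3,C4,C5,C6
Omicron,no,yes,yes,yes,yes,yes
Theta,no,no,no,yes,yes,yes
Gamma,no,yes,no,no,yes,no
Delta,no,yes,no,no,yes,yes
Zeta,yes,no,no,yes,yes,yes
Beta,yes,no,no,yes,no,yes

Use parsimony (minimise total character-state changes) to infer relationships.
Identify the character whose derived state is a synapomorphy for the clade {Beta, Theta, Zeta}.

Character polarity is set by the outgroup: the derived state is whichever differs from the outgroup's state, so for C2, C3, C4, C5, C6 the derived state is 'no', and for the remaining characters it is 'yes'.
C1: derived state 'yes' in Beta and Zeta only — synapomorphy for {Beta, Zeta}.
C2: derived state 'no' in Beta, Theta, and Zeta only — synapomorphy for {Beta, Theta, Zeta}.
All ingroup taxa share the derived state 'no' for C3; it defines the ingroup but does not resolve relationships within it.
C4 (derived state 'no') is shared by Delta and Gamma — a synapomorphy uniting that clade.
C5 (derived state 'no') is unique to Beta (autapomorphy; uninformative for grouping).
C6: derived state 'no' in Gamma only — an autapomorphy, so it tells us nothing about relationships among taxa.
Most parsimonious ingroup topology: ((Gamma,Delta),((Zeta,Beta),Theta)).
The clade {Beta, Theta, Zeta} is supported by C2: its derived state 'no' occurs in exactly those taxa and in no other taxon (including the outgroup).

C2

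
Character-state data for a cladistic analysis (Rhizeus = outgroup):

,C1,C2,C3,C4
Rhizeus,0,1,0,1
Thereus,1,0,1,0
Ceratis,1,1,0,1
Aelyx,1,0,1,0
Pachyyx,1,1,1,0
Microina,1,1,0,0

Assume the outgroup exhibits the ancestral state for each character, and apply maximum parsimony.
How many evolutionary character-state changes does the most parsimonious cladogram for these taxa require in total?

Character polarity is set by the outgroup: the derived state is whichever differs from the outgroup's state, so for C2, C4 the derived state is '0', and for the remaining characters it is '1'.
C1 (derived state '1') is shared by all ingroup taxa — unites the whole ingroup.
C2: derived state '0' in Aelyx and Thereus only — synapomorphy for {Aelyx, Thereus}.
C3 (derived state '1') is shared by Aelyx, Pachyyx, and Thereus — a synapomorphy uniting that clade.
C4: derived state '0' in Aelyx, Microina, Pachyyx, and Thereus only — synapomorphy for {Aelyx, Microina, Pachyyx, Thereus}.
Most parsimonious ingroup topology: ((((Thereus,Aelyx),Pachyyx),Microina),Ceratis).
Changes per character on this tree: C1: 1; C2: 1; C3: 1; C4: 1.
Total = 4.

4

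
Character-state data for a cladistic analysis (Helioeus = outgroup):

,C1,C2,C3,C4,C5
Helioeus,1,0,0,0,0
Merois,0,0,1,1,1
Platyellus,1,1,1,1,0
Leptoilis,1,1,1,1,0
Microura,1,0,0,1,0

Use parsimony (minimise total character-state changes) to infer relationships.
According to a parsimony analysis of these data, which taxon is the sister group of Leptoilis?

Character polarity is set by the outgroup: the derived state is whichever differs from the outgroup's state, so for C1 the derived state is '0', and for the remaining characters it is '1'.
C1 (derived state '0') is unique to Merois (autapomorphy; uninformative for grouping).
Only Leptoilis and Platyellus show the derived state '1' for C2, supporting them as a clade.
C3: derived state '1' in Leptoilis, Merois, and Platyellus only — synapomorphy for {Leptoilis, Merois, Platyellus}.
All ingroup taxa share the derived state '1' for C4; it defines the ingroup but does not resolve relationships within it.
C5 (derived state '1') is unique to Merois (autapomorphy; uninformative for grouping).
Most parsimonious ingroup topology: ((Merois,(Platyellus,Leptoilis)),Microura).
Leptoilis and Platyellus form a cherry on this tree, so they are sister taxa.

Platyellus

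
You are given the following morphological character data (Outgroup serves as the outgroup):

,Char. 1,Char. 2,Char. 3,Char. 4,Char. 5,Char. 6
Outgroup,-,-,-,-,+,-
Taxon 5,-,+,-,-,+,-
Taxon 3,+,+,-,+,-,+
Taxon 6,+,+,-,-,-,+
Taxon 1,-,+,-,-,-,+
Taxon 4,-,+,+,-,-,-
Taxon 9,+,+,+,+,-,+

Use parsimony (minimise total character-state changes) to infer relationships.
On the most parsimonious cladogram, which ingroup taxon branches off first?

Taxon 5

Character polarity is set by the outgroup: the derived state is whichever differs from the outgroup's state, so for Char. 5 the derived state is '-', and for the remaining characters it is '+'.
Char. 1 (derived state '+') is shared by Taxon 3, Taxon 6, and Taxon 9 — a synapomorphy uniting that clade.
Char. 2 (derived state '+') is shared by all ingroup taxa — unites the whole ingroup.
Char. 3 (state '+') occurs in Taxon 4 and Taxon 9 but conflicts with the nesting implied by the other characters — most parsimoniously interpreted as homoplasy.
Char. 4: derived state '+' in Taxon 3 and Taxon 9 only — synapomorphy for {Taxon 3, Taxon 9}.
Char. 5 (derived state '-') is shared by Taxon 1, Taxon 3, Taxon 4, Taxon 6, and Taxon 9 — a synapomorphy uniting that clade.
Char. 6 (derived state '+') is shared by Taxon 1, Taxon 3, Taxon 6, and Taxon 9 — a synapomorphy uniting that clade.
Most parsimonious ingroup topology: (Taxon 5,((((Taxon 3,Taxon 9),Taxon 6),Taxon 1),Taxon 4)).
Taxon 5 is sister to the clade containing all other ingroup taxa, so it is the earliest-diverging (most basal) ingroup lineage.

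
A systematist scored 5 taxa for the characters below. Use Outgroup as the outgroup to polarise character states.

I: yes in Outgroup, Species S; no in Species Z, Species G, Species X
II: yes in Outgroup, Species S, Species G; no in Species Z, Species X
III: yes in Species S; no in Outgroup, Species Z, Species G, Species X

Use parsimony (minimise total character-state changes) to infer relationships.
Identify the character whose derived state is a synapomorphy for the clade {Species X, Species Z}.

II

Character polarity is set by the outgroup: the derived state is whichever differs from the outgroup's state, so for I, II the derived state is 'no', and for the remaining characters it is 'yes'.
Only Species G, Species X, and Species Z show the derived state 'no' for I, supporting them as a clade.
II: derived state 'no' in Species X and Species Z only — synapomorphy for {Species X, Species Z}.
III (derived state 'yes') is unique to Species S (autapomorphy; uninformative for grouping).
Most parsimonious ingroup topology: (((Species Z,Species X),Species G),Species S).
The clade {Species X, Species Z} is supported by II: its derived state 'no' occurs in exactly those taxa and in no other taxon (including the outgroup).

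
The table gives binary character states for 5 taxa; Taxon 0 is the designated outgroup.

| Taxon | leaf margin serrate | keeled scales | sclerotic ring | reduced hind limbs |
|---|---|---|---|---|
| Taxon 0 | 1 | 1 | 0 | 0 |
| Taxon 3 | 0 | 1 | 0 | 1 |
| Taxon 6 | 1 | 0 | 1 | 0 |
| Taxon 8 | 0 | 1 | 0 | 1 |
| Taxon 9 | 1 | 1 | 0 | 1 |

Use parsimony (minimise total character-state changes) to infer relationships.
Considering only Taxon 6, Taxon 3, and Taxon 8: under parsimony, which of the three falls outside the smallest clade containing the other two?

Taxon 6

Character polarity is set by the outgroup: the derived state is whichever differs from the outgroup's state, so for leaf margin serrate, keeled scales the derived state is '0', and for the remaining characters it is '1'.
leaf margin serrate (derived state '0') is shared by Taxon 3 and Taxon 8 — a synapomorphy uniting that clade.
keeled scales: derived state '0' in Taxon 6 only — an autapomorphy, so it tells us nothing about relationships among taxa.
sclerotic ring (derived state '1') is unique to Taxon 6 (autapomorphy; uninformative for grouping).
reduced hind limbs (derived state '1') is shared by Taxon 3, Taxon 8, and Taxon 9 — a synapomorphy uniting that clade.
Most parsimonious ingroup topology: (((Taxon 3,Taxon 8),Taxon 9),Taxon 6).
Taxon 3 and Taxon 8 share a more recent common ancestor with each other than either does with Taxon 6, so Taxon 6 is the least closely related of the three.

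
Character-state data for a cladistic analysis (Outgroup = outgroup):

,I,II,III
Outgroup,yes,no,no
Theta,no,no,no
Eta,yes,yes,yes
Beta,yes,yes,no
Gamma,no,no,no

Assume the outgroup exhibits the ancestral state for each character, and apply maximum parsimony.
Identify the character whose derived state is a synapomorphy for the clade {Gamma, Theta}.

Character polarity is set by the outgroup: the derived state is whichever differs from the outgroup's state, so for I the derived state is 'no', and for the remaining characters it is 'yes'.
I: derived state 'no' in Gamma and Theta only — synapomorphy for {Gamma, Theta}.
Only Beta and Eta show the derived state 'yes' for II, supporting them as a clade.
III (derived state 'yes') is unique to Eta (autapomorphy; uninformative for grouping).
Most parsimonious ingroup topology: ((Theta,Gamma),(Eta,Beta)).
The clade {Gamma, Theta} is supported by I: its derived state 'no' occurs in exactly those taxa and in no other taxon (including the outgroup).

I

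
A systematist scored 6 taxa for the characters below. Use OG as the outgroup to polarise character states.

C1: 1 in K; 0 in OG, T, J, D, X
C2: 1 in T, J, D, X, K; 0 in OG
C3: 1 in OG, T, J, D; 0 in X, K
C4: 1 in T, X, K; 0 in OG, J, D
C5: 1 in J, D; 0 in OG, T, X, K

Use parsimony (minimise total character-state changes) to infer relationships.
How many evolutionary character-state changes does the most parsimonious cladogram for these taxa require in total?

5

Character polarity is set by the outgroup: the derived state is whichever differs from the outgroup's state, so for C3 the derived state is '0', and for the remaining characters it is '1'.
C1: derived state '1' in K only — an autapomorphy, so it tells us nothing about relationships among taxa.
All ingroup taxa share the derived state '1' for C2; it defines the ingroup but does not resolve relationships within it.
C3: derived state '0' in K and X only — synapomorphy for {K, X}.
C4: derived state '1' in K, T, and X only — synapomorphy for {K, T, X}.
C5: derived state '1' in D and J only — synapomorphy for {D, J}.
Most parsimonious ingroup topology: ((T,(X,K)),(J,D)).
Changes per character on this tree: C1: 1; C2: 1; C3: 1; C4: 1; C5: 1.
Total = 5.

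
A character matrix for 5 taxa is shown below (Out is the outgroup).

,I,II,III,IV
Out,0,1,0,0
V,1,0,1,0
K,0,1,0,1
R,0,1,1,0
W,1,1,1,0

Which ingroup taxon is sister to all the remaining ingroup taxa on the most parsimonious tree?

K

Character polarity is set by the outgroup: the derived state is whichever differs from the outgroup's state, so for II the derived state is '0', and for the remaining characters it is '1'.
Only V and W show the derived state '1' for I, supporting them as a clade.
II (derived state '0') is unique to V (autapomorphy; uninformative for grouping).
III: derived state '1' in R, V, and W only — synapomorphy for {R, V, W}.
IV (derived state '1') is unique to K (autapomorphy; uninformative for grouping).
Most parsimonious ingroup topology: (((V,W),R),K).
K is sister to the clade containing all other ingroup taxa, so it is the earliest-diverging (most basal) ingroup lineage.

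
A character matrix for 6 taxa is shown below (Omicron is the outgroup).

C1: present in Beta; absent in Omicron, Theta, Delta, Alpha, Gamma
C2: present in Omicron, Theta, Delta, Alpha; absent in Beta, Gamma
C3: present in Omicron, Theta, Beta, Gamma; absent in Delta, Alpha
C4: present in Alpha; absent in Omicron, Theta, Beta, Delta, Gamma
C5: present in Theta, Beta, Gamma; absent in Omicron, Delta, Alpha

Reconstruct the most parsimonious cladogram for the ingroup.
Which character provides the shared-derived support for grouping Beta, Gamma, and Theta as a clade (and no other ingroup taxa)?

Character polarity is set by the outgroup: the derived state is whichever differs from the outgroup's state, so for C2, C3 the derived state is 'absent', and for the remaining characters it is 'present'.
C1: derived state 'present' in Beta only — an autapomorphy, so it tells us nothing about relationships among taxa.
C2: derived state 'absent' in Beta and Gamma only — synapomorphy for {Beta, Gamma}.
Only Alpha and Delta show the derived state 'absent' for C3, supporting them as a clade.
C4 (derived state 'present') is unique to Alpha (autapomorphy; uninformative for grouping).
C5: derived state 'present' in Beta, Gamma, and Theta only — synapomorphy for {Beta, Gamma, Theta}.
Most parsimonious ingroup topology: ((Theta,(Beta,Gamma)),(Delta,Alpha)).
The clade {Beta, Gamma, Theta} is supported by C5: its derived state 'present' occurs in exactly those taxa and in no other taxon (including the outgroup).

C5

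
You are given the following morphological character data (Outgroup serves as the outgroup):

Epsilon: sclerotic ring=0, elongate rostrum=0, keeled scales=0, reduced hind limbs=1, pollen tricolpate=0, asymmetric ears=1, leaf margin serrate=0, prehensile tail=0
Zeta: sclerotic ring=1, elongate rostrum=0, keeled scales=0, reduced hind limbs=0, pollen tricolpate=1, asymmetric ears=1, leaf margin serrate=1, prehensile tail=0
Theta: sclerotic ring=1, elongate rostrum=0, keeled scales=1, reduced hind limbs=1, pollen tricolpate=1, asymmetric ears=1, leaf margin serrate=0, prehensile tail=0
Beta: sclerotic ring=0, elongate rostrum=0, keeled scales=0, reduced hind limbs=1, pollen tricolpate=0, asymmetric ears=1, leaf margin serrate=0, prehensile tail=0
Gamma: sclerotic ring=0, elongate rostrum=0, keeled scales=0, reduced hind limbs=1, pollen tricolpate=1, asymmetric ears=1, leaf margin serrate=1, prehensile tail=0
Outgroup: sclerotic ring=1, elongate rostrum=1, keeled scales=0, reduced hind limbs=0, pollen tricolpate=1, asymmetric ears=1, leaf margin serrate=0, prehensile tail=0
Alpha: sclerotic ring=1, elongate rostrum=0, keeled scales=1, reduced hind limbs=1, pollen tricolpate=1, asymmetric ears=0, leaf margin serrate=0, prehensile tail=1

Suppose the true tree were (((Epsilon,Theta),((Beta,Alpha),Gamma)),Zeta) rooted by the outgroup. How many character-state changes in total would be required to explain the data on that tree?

Map each character onto (((Epsilon,Theta),((Beta,Alpha),Gamma)),Zeta) (rooted by Outgroup) and count the minimum state changes it requires (Fitch parsimony):
sclerotic ring: 3; elongate rostrum: 1; keeled scales: 2; reduced hind limbs: 1; pollen tricolpate: 2; asymmetric ears: 1; leaf margin serrate: 2; prehensile tail: 1.
Total tree length = 13.

13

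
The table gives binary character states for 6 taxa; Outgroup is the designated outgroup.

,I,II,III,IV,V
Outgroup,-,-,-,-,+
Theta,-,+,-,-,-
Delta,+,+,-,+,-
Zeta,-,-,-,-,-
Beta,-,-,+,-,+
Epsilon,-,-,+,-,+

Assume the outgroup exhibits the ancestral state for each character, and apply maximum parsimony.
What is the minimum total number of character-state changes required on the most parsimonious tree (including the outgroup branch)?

Character polarity is set by the outgroup: the derived state is whichever differs from the outgroup's state, so for V the derived state is '-', and for the remaining characters it is '+'.
I (derived state '+') is unique to Delta (autapomorphy; uninformative for grouping).
Only Delta and Theta show the derived state '+' for II, supporting them as a clade.
III (derived state '+') is shared by Beta and Epsilon — a synapomorphy uniting that clade.
IV: derived state '+' in Delta only — an autapomorphy, so it tells us nothing about relationships among taxa.
V: derived state '-' in Delta, Theta, and Zeta only — synapomorphy for {Delta, Theta, Zeta}.
Most parsimonious ingroup topology: (((Theta,Delta),Zeta),(Beta,Epsilon)).
Changes per character on this tree: I: 1; II: 1; III: 1; IV: 1; V: 1.
Total = 5.

5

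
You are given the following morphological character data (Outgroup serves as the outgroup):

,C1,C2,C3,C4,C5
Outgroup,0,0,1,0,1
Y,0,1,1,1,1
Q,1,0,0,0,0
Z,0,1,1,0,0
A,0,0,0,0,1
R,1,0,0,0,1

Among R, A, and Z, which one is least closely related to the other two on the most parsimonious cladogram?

Character polarity is set by the outgroup: the derived state is whichever differs from the outgroup's state, so for C3, C5 the derived state is '0', and for the remaining characters it is '1'.
Only Q and R show the derived state '1' for C1, supporting them as a clade.
C2: derived state '1' in Y and Z only — synapomorphy for {Y, Z}.
C3: derived state '0' in A, Q, and R only — synapomorphy for {A, Q, R}.
C4 (derived state '1') is unique to Y (autapomorphy; uninformative for grouping).
C5 (state '0') occurs in Q and Z but conflicts with the nesting implied by the other characters — most parsimoniously interpreted as homoplasy.
Most parsimonious ingroup topology: ((Y,Z),((Q,R),A)).
A and R share a more recent common ancestor with each other than either does with Z, so Z is the least closely related of the three.

Z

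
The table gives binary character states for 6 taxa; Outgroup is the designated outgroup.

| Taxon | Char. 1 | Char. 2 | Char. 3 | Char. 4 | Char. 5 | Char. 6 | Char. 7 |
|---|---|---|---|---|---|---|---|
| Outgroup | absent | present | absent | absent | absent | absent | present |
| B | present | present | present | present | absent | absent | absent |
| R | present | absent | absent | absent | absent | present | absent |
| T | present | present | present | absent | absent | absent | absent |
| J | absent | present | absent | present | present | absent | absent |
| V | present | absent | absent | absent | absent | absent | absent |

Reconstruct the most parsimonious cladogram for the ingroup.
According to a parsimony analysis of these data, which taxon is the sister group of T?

B

Character polarity is set by the outgroup: the derived state is whichever differs from the outgroup's state, so for Char. 2, Char. 7 the derived state is 'absent', and for the remaining characters it is 'present'.
Char. 1 (derived state 'present') is shared by B, R, T, and V — a synapomorphy uniting that clade.
Only R and V show the derived state 'absent' for Char. 2, supporting them as a clade.
Char. 3: derived state 'present' in B and T only — synapomorphy for {B, T}.
Char. 4 groups B and J, which is incompatible with the clades supported by the remaining characters; treating it as convergent (homoplasy) costs fewer steps than any alternative tree.
Char. 5 (derived state 'present') is unique to J (autapomorphy; uninformative for grouping).
Char. 6 (derived state 'present') is unique to R (autapomorphy; uninformative for grouping).
Char. 7 (derived state 'absent') is shared by all ingroup taxa — unites the whole ingroup.
Most parsimonious ingroup topology: (((B,T),(R,V)),J).
T and B form a cherry on this tree, so they are sister taxa.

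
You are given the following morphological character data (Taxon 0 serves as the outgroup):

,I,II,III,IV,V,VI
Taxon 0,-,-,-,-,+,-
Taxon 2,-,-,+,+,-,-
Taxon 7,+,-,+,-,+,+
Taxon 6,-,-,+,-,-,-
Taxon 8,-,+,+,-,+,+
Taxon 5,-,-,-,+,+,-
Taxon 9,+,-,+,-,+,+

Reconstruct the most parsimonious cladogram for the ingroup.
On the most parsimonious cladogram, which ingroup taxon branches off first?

Taxon 5

Character polarity is set by the outgroup: the derived state is whichever differs from the outgroup's state, so for V the derived state is '-', and for the remaining characters it is '+'.
I: derived state '+' in Taxon 7 and Taxon 9 only — synapomorphy for {Taxon 7, Taxon 9}.
II (derived state '+') is unique to Taxon 8 (autapomorphy; uninformative for grouping).
III: derived state '+' in Taxon 2, Taxon 6, Taxon 7, Taxon 8, and Taxon 9 only — synapomorphy for {Taxon 2, Taxon 6, Taxon 7, Taxon 8, Taxon 9}.
IV groups Taxon 2 and Taxon 5, which is incompatible with the clades supported by the remaining characters; treating it as convergent (homoplasy) costs fewer steps than any alternative tree.
V (derived state '-') is shared by Taxon 2 and Taxon 6 — a synapomorphy uniting that clade.
Only Taxon 7, Taxon 8, and Taxon 9 show the derived state '+' for VI, supporting them as a clade.
Most parsimonious ingroup topology: (((Taxon 2,Taxon 6),((Taxon 7,Taxon 9),Taxon 8)),Taxon 5).
Taxon 5 is sister to the clade containing all other ingroup taxa, so it is the earliest-diverging (most basal) ingroup lineage.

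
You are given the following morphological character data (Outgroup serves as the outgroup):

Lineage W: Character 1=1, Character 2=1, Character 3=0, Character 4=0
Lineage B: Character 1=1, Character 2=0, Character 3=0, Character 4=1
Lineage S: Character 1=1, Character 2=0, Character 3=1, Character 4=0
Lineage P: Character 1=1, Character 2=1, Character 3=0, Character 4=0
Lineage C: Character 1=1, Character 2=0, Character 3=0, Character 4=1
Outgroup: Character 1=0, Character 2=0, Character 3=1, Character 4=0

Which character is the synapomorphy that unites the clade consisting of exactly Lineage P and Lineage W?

Character polarity is set by the outgroup: the derived state is whichever differs from the outgroup's state, so for Character 3 the derived state is '0', and for the remaining characters it is '1'.
All ingroup taxa share the derived state '1' for Character 1; it defines the ingroup but does not resolve relationships within it.
Character 2: derived state '1' in Lineage P and Lineage W only — synapomorphy for {Lineage P, Lineage W}.
Character 3: derived state '0' in Lineage B, Lineage C, Lineage P, and Lineage W only — synapomorphy for {Lineage B, Lineage C, Lineage P, Lineage W}.
Character 4 (derived state '1') is shared by Lineage B and Lineage C — a synapomorphy uniting that clade.
Most parsimonious ingroup topology: (((Lineage B,Lineage C),(Lineage W,Lineage P)),Lineage S).
The clade {Lineage P, Lineage W} is supported by Character 2: its derived state '1' occurs in exactly those taxa and in no other taxon (including the outgroup).

Character 2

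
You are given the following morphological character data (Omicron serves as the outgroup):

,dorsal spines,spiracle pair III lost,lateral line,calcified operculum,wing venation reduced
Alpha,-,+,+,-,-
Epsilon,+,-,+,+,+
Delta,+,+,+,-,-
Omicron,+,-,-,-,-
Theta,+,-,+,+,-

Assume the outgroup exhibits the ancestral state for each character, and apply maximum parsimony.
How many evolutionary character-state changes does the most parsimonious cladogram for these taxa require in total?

Character polarity is set by the outgroup: the derived state is whichever differs from the outgroup's state, so for dorsal spines the derived state is '-', and for the remaining characters it is '+'.
dorsal spines (derived state '-') is unique to Alpha (autapomorphy; uninformative for grouping).
spiracle pair III lost: derived state '+' in Alpha and Delta only — synapomorphy for {Alpha, Delta}.
All ingroup taxa share the derived state '+' for lateral line; it defines the ingroup but does not resolve relationships within it.
calcified operculum (derived state '+') is shared by Epsilon and Theta — a synapomorphy uniting that clade.
wing venation reduced: derived state '+' in Epsilon only — an autapomorphy, so it tells us nothing about relationships among taxa.
Most parsimonious ingroup topology: ((Epsilon,Theta),(Alpha,Delta)).
Changes per character on this tree: dorsal spines: 1; spiracle pair III lost: 1; lateral line: 1; calcified operculum: 1; wing venation reduced: 1.
Total = 5.

5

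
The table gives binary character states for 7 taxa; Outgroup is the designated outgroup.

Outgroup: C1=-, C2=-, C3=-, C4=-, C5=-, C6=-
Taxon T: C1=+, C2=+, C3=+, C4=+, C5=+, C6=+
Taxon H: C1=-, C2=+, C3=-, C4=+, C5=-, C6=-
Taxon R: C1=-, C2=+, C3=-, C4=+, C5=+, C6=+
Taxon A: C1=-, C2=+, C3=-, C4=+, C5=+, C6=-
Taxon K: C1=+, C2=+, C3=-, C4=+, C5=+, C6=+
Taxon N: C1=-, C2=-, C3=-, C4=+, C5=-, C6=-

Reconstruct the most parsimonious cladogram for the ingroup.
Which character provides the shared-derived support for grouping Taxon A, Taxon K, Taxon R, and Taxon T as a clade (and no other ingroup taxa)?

The outgroup has state '-' for every character, so '+' is the derived state throughout.
C1: derived state '+' in Taxon K and Taxon T only — synapomorphy for {Taxon K, Taxon T}.
Only Taxon A, Taxon H, Taxon K, Taxon R, and Taxon T show the derived state '+' for C2, supporting them as a clade.
C3: derived state '+' in Taxon T only — an autapomorphy, so it tells us nothing about relationships among taxa.
All ingroup taxa share the derived state '+' for C4; it defines the ingroup but does not resolve relationships within it.
C5 (derived state '+') is shared by Taxon A, Taxon K, Taxon R, and Taxon T — a synapomorphy uniting that clade.
C6: derived state '+' in Taxon K, Taxon R, and Taxon T only — synapomorphy for {Taxon K, Taxon R, Taxon T}.
Most parsimonious ingroup topology: (((((Taxon T,Taxon K),Taxon R),Taxon A),Taxon H),Taxon N).
The clade {Taxon A, Taxon K, Taxon R, Taxon T} is supported by C5: its derived state '+' occurs in exactly those taxa and in no other taxon (including the outgroup).

C5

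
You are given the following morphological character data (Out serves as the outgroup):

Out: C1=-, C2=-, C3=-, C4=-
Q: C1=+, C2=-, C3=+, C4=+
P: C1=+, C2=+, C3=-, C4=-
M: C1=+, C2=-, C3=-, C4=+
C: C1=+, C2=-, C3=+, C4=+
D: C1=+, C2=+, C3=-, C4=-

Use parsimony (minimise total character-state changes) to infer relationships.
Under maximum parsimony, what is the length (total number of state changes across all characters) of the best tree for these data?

The outgroup has state '-' for every character, so '+' is the derived state throughout.
C1 (derived state '+') is shared by all ingroup taxa — unites the whole ingroup.
C2: derived state '+' in D and P only — synapomorphy for {D, P}.
C3: derived state '+' in C and Q only — synapomorphy for {C, Q}.
Only C, M, and Q show the derived state '+' for C4, supporting them as a clade.
Most parsimonious ingroup topology: (((Q,C),M),(P,D)).
Changes per character on this tree: C1: 1; C2: 1; C3: 1; C4: 1.
Total = 4.

4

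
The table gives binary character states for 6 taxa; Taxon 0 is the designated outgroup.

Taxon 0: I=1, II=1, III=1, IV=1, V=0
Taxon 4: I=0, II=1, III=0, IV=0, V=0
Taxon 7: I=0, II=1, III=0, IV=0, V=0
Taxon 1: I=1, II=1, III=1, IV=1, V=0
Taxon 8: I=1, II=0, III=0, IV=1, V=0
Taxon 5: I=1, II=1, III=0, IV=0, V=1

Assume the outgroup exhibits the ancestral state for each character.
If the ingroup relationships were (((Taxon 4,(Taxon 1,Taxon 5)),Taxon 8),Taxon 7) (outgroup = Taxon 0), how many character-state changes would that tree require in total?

9

Map each character onto (((Taxon 4,(Taxon 1,Taxon 5)),Taxon 8),Taxon 7) (rooted by Taxon 0) and count the minimum state changes it requires (Fitch parsimony):
I: 2; II: 1; III: 2; IV: 3; V: 1.
Total tree length = 9.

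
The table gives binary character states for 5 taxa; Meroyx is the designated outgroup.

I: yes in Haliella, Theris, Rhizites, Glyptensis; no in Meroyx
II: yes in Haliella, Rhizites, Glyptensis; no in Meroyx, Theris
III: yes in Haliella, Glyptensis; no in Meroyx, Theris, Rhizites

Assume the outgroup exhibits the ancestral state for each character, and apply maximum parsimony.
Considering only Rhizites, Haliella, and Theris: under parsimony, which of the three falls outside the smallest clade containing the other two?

Theris

The outgroup has state 'no' for every character, so 'yes' is the derived state throughout.
All ingroup taxa share the derived state 'yes' for I; it defines the ingroup but does not resolve relationships within it.
II (derived state 'yes') is shared by Glyptensis, Haliella, and Rhizites — a synapomorphy uniting that clade.
Only Glyptensis and Haliella show the derived state 'yes' for III, supporting them as a clade.
Most parsimonious ingroup topology: ((Rhizites,(Haliella,Glyptensis)),Theris).
Rhizites and Haliella share a more recent common ancestor with each other than either does with Theris, so Theris is the least closely related of the three.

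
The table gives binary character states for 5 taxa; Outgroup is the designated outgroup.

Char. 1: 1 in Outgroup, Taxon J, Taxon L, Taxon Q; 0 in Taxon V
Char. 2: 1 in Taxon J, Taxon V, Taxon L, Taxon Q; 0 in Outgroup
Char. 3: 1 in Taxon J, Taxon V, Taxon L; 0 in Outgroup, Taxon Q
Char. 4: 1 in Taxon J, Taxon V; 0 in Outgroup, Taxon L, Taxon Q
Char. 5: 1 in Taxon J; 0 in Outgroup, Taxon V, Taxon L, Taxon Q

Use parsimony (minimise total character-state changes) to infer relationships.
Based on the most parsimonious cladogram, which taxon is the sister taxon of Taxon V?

Taxon J

Character polarity is set by the outgroup: the derived state is whichever differs from the outgroup's state, so for Char. 1 the derived state is '0', and for the remaining characters it is '1'.
Char. 1 (derived state '0') is unique to Taxon V (autapomorphy; uninformative for grouping).
All ingroup taxa share the derived state '1' for Char. 2; it defines the ingroup but does not resolve relationships within it.
Char. 3 (derived state '1') is shared by Taxon J, Taxon L, and Taxon V — a synapomorphy uniting that clade.
Only Taxon J and Taxon V show the derived state '1' for Char. 4, supporting them as a clade.
Char. 5 (derived state '1') is unique to Taxon J (autapomorphy; uninformative for grouping).
Most parsimonious ingroup topology: (((Taxon J,Taxon V),Taxon L),Taxon Q).
Taxon V and Taxon J form a cherry on this tree, so they are sister taxa.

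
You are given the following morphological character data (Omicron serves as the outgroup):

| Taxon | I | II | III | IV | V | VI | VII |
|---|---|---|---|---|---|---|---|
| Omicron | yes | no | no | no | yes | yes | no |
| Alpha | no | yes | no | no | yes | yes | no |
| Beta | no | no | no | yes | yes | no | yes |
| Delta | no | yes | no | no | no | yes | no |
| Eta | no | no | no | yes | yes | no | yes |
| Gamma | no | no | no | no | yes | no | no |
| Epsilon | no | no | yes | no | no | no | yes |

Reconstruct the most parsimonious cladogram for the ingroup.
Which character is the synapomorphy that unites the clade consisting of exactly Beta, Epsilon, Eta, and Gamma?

Character polarity is set by the outgroup: the derived state is whichever differs from the outgroup's state, so for I, V, VI the derived state is 'no', and for the remaining characters it is 'yes'.
I (derived state 'no') is shared by all ingroup taxa — unites the whole ingroup.
II: derived state 'yes' in Alpha and Delta only — synapomorphy for {Alpha, Delta}.
III: derived state 'yes' in Epsilon only — an autapomorphy, so it tells us nothing about relationships among taxa.
IV (derived state 'yes') is shared by Beta and Eta — a synapomorphy uniting that clade.
V groups Delta and Epsilon, which is incompatible with the clades supported by the remaining characters; treating it as convergent (homoplasy) costs fewer steps than any alternative tree.
VI (derived state 'no') is shared by Beta, Epsilon, Eta, and Gamma — a synapomorphy uniting that clade.
Only Beta, Epsilon, and Eta show the derived state 'yes' for VII, supporting them as a clade.
Most parsimonious ingroup topology: ((Alpha,Delta),(((Beta,Eta),Epsilon),Gamma)).
The clade {Beta, Epsilon, Eta, Gamma} is supported by VI: its derived state 'no' occurs in exactly those taxa and in no other taxon (including the outgroup).

VI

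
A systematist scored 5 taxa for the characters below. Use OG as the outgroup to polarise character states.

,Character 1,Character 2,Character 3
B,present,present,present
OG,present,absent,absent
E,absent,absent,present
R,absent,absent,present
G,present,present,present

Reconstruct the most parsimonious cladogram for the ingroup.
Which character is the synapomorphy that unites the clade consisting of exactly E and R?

Character 1

Character polarity is set by the outgroup: the derived state is whichever differs from the outgroup's state, so for Character 1 the derived state is 'absent', and for the remaining characters it is 'present'.
Only E and R show the derived state 'absent' for Character 1, supporting them as a clade.
Character 2 (derived state 'present') is shared by B and G — a synapomorphy uniting that clade.
Character 3 (derived state 'present') is shared by all ingroup taxa — unites the whole ingroup.
Most parsimonious ingroup topology: ((E,R),(B,G)).
The clade {E, R} is supported by Character 1: its derived state 'absent' occurs in exactly those taxa and in no other taxon (including the outgroup).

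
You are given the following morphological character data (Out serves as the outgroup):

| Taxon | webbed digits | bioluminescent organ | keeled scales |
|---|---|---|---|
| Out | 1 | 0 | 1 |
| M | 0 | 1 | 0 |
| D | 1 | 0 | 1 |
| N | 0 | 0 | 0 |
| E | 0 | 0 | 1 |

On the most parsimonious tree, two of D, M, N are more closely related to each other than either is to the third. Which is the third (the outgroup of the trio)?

D

Character polarity is set by the outgroup: the derived state is whichever differs from the outgroup's state, so for webbed digits, keeled scales the derived state is '0', and for the remaining characters it is '1'.
webbed digits: derived state '0' in E, M, and N only — synapomorphy for {E, M, N}.
bioluminescent organ (derived state '1') is unique to M (autapomorphy; uninformative for grouping).
keeled scales (derived state '0') is shared by M and N — a synapomorphy uniting that clade.
Most parsimonious ingroup topology: (((M,N),E),D).
M and N share a more recent common ancestor with each other than either does with D, so D is the least closely related of the three.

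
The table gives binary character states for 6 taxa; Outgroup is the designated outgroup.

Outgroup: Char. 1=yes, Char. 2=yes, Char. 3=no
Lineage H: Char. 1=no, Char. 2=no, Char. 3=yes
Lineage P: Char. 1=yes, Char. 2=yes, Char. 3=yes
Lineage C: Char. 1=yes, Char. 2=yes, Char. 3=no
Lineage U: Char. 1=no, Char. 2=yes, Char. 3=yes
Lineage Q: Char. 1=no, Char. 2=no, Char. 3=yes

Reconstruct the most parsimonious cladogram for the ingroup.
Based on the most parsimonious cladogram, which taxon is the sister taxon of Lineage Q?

Lineage H

Character polarity is set by the outgroup: the derived state is whichever differs from the outgroup's state, so for Char. 1, Char. 2 the derived state is 'no', and for the remaining characters it is 'yes'.
Char. 1: derived state 'no' in Lineage H, Lineage Q, and Lineage U only — synapomorphy for {Lineage H, Lineage Q, Lineage U}.
Char. 2 (derived state 'no') is shared by Lineage H and Lineage Q — a synapomorphy uniting that clade.
Only Lineage H, Lineage P, Lineage Q, and Lineage U show the derived state 'yes' for Char. 3, supporting them as a clade.
Most parsimonious ingroup topology: ((((Lineage H,Lineage Q),Lineage U),Lineage P),Lineage C).
Lineage Q and Lineage H form a cherry on this tree, so they are sister taxa.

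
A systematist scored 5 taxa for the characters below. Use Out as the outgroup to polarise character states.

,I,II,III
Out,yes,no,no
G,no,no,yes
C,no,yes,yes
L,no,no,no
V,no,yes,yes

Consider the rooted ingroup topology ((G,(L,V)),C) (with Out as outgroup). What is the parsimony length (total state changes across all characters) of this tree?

5

Map each character onto ((G,(L,V)),C) (rooted by Out) and count the minimum state changes it requires (Fitch parsimony):
I: 1; II: 2; III: 2.
Total tree length = 5.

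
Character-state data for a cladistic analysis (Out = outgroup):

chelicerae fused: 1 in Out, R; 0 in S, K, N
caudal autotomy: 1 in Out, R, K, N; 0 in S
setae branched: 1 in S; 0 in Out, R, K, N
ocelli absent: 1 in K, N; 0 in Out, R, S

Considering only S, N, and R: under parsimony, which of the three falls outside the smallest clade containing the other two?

Character polarity is set by the outgroup: the derived state is whichever differs from the outgroup's state, so for chelicerae fused, caudal autotomy the derived state is '0', and for the remaining characters it is '1'.
chelicerae fused: derived state '0' in K, N, and S only — synapomorphy for {K, N, S}.
caudal autotomy: derived state '0' in S only — an autapomorphy, so it tells us nothing about relationships among taxa.
setae branched: derived state '1' in S only — an autapomorphy, so it tells us nothing about relationships among taxa.
ocelli absent: derived state '1' in K and N only — synapomorphy for {K, N}.
Most parsimonious ingroup topology: (R,(S,(K,N))).
N and S share a more recent common ancestor with each other than either does with R, so R is the least closely related of the three.

R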